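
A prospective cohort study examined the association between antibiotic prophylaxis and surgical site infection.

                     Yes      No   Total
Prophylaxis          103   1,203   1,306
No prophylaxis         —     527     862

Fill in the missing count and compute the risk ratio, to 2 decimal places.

The missing cell is in the unexposed row: 862 − 527 = 335.
So a = 103, b = 1203, c = 335, d = 527.
RR = [a/(a+b)] / [c/(c+d)] = (103/1306) / (335/862) = 0.07887/0.38863 = 0.20293

0.20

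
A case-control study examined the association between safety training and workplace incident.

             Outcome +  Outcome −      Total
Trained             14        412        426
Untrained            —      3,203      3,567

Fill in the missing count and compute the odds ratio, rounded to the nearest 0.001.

0.299

The missing cell is in the unexposed row: 3567 − 3203 = 364.
So a = 14, b = 412, c = 364, d = 3203.
OR = (a·d)/(b·c) = (14 × 3203) / (412 × 364) = 44842 / 149968 = 0.29901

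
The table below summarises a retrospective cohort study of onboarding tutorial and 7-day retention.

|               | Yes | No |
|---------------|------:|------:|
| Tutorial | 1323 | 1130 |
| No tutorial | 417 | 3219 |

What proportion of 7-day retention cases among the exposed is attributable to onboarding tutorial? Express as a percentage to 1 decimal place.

78.7

Cells: a = 1323, b = 1130, c = 417, d = 3219.
Risk in exposed = 1323/2453 = 0.53934; risk in unexposed = 417/3636 = 0.11469.
RR = 0.53934/0.11469 = 4.70273
AR% = (RR − 1)/RR × 100 = (4.70273 − 1)/4.70273 × 100 = 78.7358%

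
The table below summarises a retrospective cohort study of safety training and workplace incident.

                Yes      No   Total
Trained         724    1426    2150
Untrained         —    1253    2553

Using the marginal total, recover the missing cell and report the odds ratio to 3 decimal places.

The missing cell is in the unexposed row: 2553 − 1253 = 1300.
So a = 724, b = 1426, c = 1300, d = 1253.
OR = (a·d)/(b·c) = (724 × 1253) / (1426 × 1300) = 907172 / 1853800 = 0.48936

0.489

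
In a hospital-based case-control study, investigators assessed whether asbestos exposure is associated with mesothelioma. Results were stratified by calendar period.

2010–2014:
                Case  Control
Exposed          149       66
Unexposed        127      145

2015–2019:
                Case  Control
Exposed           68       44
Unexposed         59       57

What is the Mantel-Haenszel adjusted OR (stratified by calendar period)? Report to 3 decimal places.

2.146

OR_MH = Σ(aᵢdᵢ/nᵢ) / Σ(bᵢcᵢ/nᵢ), where nᵢ is the stratum total.
Stratum 1 (2010–2014): n = 487; a·d/n = 149·145/487 = 44.3634; b·c/n = 66·127/487 = 17.2115
Stratum 2 (2015–2019): n = 228; a·d/n = 68·57/228 = 17.0000; b·c/n = 44·59/228 = 11.3860
OR_MH = (44.3634 + 17.0000) / (17.2115 + 11.3860) = 61.3634 / 28.5975 = 2.14577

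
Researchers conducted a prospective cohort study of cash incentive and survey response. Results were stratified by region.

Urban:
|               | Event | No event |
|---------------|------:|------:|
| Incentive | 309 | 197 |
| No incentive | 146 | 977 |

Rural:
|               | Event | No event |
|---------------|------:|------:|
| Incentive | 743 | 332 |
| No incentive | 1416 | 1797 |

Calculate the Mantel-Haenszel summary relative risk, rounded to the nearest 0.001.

1.923

RR_MH = Σ(aᵢ·n₀ᵢ/nᵢ) / Σ(cᵢ·n₁ᵢ/nᵢ), with n₁ᵢ = aᵢ+bᵢ (exposed), n₀ᵢ = cᵢ+dᵢ (unexposed), nᵢ = n₁ᵢ+n₀ᵢ.
Stratum 1 (Urban): n₁ = 506, n₀ = 1123, n = 1629; a·n₀/n = 309·1123/1629 = 213.0184; c·n₁/n = 146·506/1629 = 45.3505
Stratum 2 (Rural): n₁ = 1075, n₀ = 3213, n = 4288; a·n₀/n = 743·3213/4288 = 556.7302; c·n₁/n = 1416·1075/4288 = 354.9907
RR_MH = (213.0184 + 556.7302) / (45.3505 + 354.9907) = 769.7486 / 400.3412 = 1.92273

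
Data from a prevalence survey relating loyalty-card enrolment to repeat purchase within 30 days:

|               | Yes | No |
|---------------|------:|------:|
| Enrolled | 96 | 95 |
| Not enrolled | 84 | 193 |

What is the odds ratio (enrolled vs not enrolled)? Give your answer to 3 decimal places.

Cells: a = 96, b = 95, c = 84, d = 193.
OR = (a·d)/(b·c) = (96 × 193) / (95 × 84) = 18528 / 7980 = 2.32180
The odds of repeat purchase within 30 days are about 2.32 times as high in the enrolled group.

2.322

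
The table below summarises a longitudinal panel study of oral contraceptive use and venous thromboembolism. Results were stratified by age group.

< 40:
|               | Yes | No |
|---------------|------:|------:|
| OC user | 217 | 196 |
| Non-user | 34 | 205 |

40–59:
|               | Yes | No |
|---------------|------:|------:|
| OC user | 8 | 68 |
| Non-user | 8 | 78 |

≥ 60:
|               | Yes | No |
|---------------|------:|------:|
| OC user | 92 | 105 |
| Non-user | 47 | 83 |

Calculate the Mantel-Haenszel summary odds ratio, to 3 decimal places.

3.329

OR_MH = Σ(aᵢdᵢ/nᵢ) / Σ(bᵢcᵢ/nᵢ), where nᵢ is the stratum total.
Stratum 1 (< 40): n = 652; a·d/n = 217·205/652 = 68.2285; b·c/n = 196·34/652 = 10.2209
Stratum 2 (40–59): n = 162; a·d/n = 8·78/162 = 3.8519; b·c/n = 68·8/162 = 3.3580
Stratum 3 (≥ 60): n = 327; a·d/n = 92·83/327 = 23.3517; b·c/n = 105·47/327 = 15.0917
OR_MH = (68.2285 + 3.8519 + 23.3517) / (10.2209 + 3.3580 + 15.0917) = 95.4321 / 28.6706 = 3.32857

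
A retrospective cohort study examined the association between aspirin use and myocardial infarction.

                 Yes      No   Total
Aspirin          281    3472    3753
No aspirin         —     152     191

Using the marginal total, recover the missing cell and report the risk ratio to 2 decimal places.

The missing cell is in the unexposed row: 191 − 152 = 39.
So a = 281, b = 3472, c = 39, d = 152.
RR = [a/(a+b)] / [c/(c+d)] = (281/3753) / (39/191) = 0.07487/0.20419 = 0.36669

0.37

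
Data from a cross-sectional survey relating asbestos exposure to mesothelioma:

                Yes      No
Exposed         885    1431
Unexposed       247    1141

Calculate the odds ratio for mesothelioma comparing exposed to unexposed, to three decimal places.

Cells: a = 885, b = 1431, c = 247, d = 1141.
OR = (a·d)/(b·c) = (885 × 1141) / (1431 × 247) = 1009785 / 353457 = 2.85688
The odds of mesothelioma are about 2.86 times as high in the exposed group.

2.857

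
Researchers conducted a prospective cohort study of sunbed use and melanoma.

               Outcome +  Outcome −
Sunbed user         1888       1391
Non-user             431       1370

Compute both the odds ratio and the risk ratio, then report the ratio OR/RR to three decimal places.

Cells: a = 1888, b = 1391, c = 431, d = 1370.
OR = (1888·1370)/(1391·431) = 2586560/599521 = 4.31438
Risk in exposed = 1888/3279 = 0.57579; risk in unexposed = 431/1801 = 0.23931; RR = 2.40601
OR/RR = 4.31438 / 2.40601 = 1.79317
The outcome is not rare, so the OR lies further from 1 than the RR.

1.793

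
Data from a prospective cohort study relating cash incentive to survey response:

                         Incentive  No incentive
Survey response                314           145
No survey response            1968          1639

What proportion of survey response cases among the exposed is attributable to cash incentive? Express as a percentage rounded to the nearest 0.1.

40.9

Reading the table with exposure as columns: a = 314 (Incentive, case), b = 1968 (Incentive, non-case), c = 145 (No incentive, case), d = 1639.
Risk in exposed = 314/2282 = 0.13760; risk in unexposed = 145/1784 = 0.08128.
RR = 0.13760/0.08128 = 1.69294
AR% = (RR − 1)/RR × 100 = (1.69294 − 1)/1.69294 × 100 = 40.9311%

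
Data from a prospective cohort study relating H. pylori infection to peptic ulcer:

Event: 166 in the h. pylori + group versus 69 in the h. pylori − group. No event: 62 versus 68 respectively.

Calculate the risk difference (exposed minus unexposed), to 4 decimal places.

0.2244

From the description: a = 166, b = 62, c = 69, d = 68.
Risk in exposed = 166/228 = 0.728070; risk in unexposed = 69/137 = 0.503650.
Risk difference = 0.728070 − 0.503650 = 0.224421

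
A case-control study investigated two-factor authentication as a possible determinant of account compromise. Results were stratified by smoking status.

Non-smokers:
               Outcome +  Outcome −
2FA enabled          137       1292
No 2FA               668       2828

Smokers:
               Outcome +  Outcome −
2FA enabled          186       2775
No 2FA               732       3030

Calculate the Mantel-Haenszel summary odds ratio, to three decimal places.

0.340

OR_MH = Σ(aᵢdᵢ/nᵢ) / Σ(bᵢcᵢ/nᵢ), where nᵢ is the stratum total.
Stratum 1 (Non-smokers): n = 4925; a·d/n = 137·2828/4925 = 78.6672; b·c/n = 1292·668/4925 = 175.2398
Stratum 2 (Smokers): n = 6723; a·d/n = 186·3030/6723 = 83.8286; b·c/n = 2775·732/6723 = 302.1419
OR_MH = (78.6672 + 83.8286) / (175.2398 + 302.1419) = 162.4959 / 477.3817 = 0.34039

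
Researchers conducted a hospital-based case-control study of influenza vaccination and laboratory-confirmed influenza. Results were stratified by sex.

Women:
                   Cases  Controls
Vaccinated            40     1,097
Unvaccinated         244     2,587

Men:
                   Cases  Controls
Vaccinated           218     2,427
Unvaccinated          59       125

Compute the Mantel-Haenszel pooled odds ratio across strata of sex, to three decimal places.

OR_MH = Σ(aᵢdᵢ/nᵢ) / Σ(bᵢcᵢ/nᵢ), where nᵢ is the stratum total.
Stratum 1 (Women): n = 3968; a·d/n = 40·2587/3968 = 26.0786; b·c/n = 1097·244/3968 = 67.4567
Stratum 2 (Men): n = 2829; a·d/n = 218·125/2829 = 9.6324; b·c/n = 2427·59/2829 = 50.6161
OR_MH = (26.0786 + 9.6324) / (67.4567 + 50.6161) = 35.7110 / 118.0728 = 0.30245

0.302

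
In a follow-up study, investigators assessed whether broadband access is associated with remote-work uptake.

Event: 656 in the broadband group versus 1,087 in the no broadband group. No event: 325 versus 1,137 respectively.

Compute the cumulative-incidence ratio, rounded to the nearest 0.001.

From the description: a = 656, b = 325, c = 1087, d = 1137.
Risk in exposed = 656/981 = 0.66871; risk in unexposed = 1087/2224 = 0.48876.
RR = 0.66871 / 0.48876 = 1.36817
The risk among the exposed is 1.37 times that among the unexposed.

1.368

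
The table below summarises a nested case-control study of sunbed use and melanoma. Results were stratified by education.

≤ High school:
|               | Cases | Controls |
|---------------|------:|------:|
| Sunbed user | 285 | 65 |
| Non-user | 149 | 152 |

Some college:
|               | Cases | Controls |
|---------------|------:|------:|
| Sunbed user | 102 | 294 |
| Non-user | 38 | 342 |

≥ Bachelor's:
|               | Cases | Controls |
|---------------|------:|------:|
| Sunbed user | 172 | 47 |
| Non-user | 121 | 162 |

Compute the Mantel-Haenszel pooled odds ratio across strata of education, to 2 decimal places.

OR_MH = Σ(aᵢdᵢ/nᵢ) / Σ(bᵢcᵢ/nᵢ), where nᵢ is the stratum total.
Stratum 1 (≤ High school): n = 651; a·d/n = 285·152/651 = 66.5438; b·c/n = 65·149/651 = 14.8771
Stratum 2 (Some college): n = 776; a·d/n = 102·342/776 = 44.9536; b·c/n = 294·38/776 = 14.3969
Stratum 3 (≥ Bachelor's): n = 502; a·d/n = 172·162/502 = 55.5060; b·c/n = 47·121/502 = 11.3287
OR_MH = (66.5438 + 44.9536 + 55.5060) / (14.8771 + 14.3969 + 11.3287) = 167.0034 / 40.6027 = 4.11311

4.11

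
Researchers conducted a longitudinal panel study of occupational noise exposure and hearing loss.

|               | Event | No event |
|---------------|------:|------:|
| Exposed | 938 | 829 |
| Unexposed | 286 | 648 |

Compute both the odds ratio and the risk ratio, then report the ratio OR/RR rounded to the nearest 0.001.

Cells: a = 938, b = 829, c = 286, d = 648.
OR = (938·648)/(829·286) = 607824/237094 = 2.56364
Risk in exposed = 938/1767 = 0.53084; risk in unexposed = 286/934 = 0.30621; RR = 1.73359
OR/RR = 2.56364 / 1.73359 = 1.47880
The outcome is not rare, so the OR lies further from 1 than the RR.

1.479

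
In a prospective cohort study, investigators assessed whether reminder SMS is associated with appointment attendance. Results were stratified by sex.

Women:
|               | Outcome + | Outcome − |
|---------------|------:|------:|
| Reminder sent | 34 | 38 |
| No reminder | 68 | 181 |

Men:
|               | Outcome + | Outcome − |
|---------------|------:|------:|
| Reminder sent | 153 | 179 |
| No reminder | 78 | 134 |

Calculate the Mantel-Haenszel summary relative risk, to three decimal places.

RR_MH = Σ(aᵢ·n₀ᵢ/nᵢ) / Σ(cᵢ·n₁ᵢ/nᵢ), with n₁ᵢ = aᵢ+bᵢ (exposed), n₀ᵢ = cᵢ+dᵢ (unexposed), nᵢ = n₁ᵢ+n₀ᵢ.
Stratum 1 (Women): n₁ = 72, n₀ = 249, n = 321; a·n₀/n = 34·249/321 = 26.3738; c·n₁/n = 68·72/321 = 15.2523
Stratum 2 (Men): n₁ = 332, n₀ = 212, n = 544; a·n₀/n = 153·212/544 = 59.6250; c·n₁/n = 78·332/544 = 47.6029
RR_MH = (26.3738 + 59.6250) / (15.2523 + 47.6029) = 85.9988 / 62.8553 = 1.36820

1.368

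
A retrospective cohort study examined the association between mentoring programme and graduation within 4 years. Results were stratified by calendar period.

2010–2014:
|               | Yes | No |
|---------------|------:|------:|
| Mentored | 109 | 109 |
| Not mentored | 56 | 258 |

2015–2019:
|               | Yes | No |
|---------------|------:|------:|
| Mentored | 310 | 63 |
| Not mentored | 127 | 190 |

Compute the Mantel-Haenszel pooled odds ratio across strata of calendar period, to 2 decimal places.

5.99

OR_MH = Σ(aᵢdᵢ/nᵢ) / Σ(bᵢcᵢ/nᵢ), where nᵢ is the stratum total.
Stratum 1 (2010–2014): n = 532; a·d/n = 109·258/532 = 52.8609; b·c/n = 109·56/532 = 11.4737
Stratum 2 (2015–2019): n = 690; a·d/n = 310·190/690 = 85.3623; b·c/n = 63·127/690 = 11.5957
OR_MH = (52.8609 + 85.3623) / (11.4737 + 11.5957) = 138.2232 / 23.0693 = 5.99164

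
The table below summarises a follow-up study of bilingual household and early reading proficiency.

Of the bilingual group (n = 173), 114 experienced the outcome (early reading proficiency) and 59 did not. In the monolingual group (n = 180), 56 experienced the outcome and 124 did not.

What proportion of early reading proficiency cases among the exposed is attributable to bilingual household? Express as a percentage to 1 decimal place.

52.8

From the description: a = 114, b = 59, c = 56, d = 124.
Risk in exposed = 114/173 = 0.65896; risk in unexposed = 56/180 = 0.31111.
RR = 0.65896/0.31111 = 2.11808
AR% = (RR − 1)/RR × 100 = (2.11808 − 1)/2.11808 × 100 = 52.7875%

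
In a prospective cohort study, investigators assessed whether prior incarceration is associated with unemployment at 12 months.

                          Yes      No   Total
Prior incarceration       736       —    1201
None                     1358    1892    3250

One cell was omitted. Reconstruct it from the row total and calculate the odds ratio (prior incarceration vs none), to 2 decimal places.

The missing cell is in the exposed row: 1201 − 736 = 465.
So a = 736, b = 465, c = 1358, d = 1892.
OR = (a·d)/(b·c) = (736 × 1892) / (465 × 1358) = 1392512 / 631470 = 2.20519

2.21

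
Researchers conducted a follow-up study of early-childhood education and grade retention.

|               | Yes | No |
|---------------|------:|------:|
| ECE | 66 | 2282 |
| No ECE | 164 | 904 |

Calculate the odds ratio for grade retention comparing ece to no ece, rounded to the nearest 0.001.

Cells: a = 66, b = 2282, c = 164, d = 904.
OR = (a·d)/(b·c) = (66 × 904) / (2282 × 164) = 59664 / 374248 = 0.15942
Exposure is associated with lower odds of grade retention (OR = 0.16 < 1).

0.159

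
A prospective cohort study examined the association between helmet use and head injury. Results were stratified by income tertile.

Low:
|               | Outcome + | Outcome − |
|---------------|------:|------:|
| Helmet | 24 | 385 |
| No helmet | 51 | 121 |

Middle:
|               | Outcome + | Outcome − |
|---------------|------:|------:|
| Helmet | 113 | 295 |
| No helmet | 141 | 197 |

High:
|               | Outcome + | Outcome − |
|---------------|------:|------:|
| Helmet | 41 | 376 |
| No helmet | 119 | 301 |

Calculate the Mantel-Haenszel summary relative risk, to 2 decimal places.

RR_MH = Σ(aᵢ·n₀ᵢ/nᵢ) / Σ(cᵢ·n₁ᵢ/nᵢ), with n₁ᵢ = aᵢ+bᵢ (exposed), n₀ᵢ = cᵢ+dᵢ (unexposed), nᵢ = n₁ᵢ+n₀ᵢ.
Stratum 1 (Low): n₁ = 409, n₀ = 172, n = 581; a·n₀/n = 24·172/581 = 7.1050; c·n₁/n = 51·409/581 = 35.9019
Stratum 2 (Middle): n₁ = 408, n₀ = 338, n = 746; a·n₀/n = 113·338/746 = 51.1984; c·n₁/n = 141·408/746 = 77.1153
Stratum 3 (High): n₁ = 417, n₀ = 420, n = 837; a·n₀/n = 41·420/837 = 20.5735; c·n₁/n = 119·417/837 = 59.2867
RR_MH = (7.1050 + 51.1984 + 20.5735) / (35.9019 + 77.1153 + 59.2867) = 78.8769 / 172.3039 = 0.45778

0.46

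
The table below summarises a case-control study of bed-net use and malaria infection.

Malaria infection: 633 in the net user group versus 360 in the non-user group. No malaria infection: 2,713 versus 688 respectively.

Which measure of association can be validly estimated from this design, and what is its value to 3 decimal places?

From the description: a = 633, b = 2713, c = 360, d = 688.
This is a case-control study: participants were sampled on outcome status, so risks in the source population cannot be estimated directly — relative risk is not valid here. The odds ratio is the appropriate measure.
OR = (a·d)/(b·c) = (633 × 688) / (2713 × 360) = 435504 / 976680 = 0.44590

0.446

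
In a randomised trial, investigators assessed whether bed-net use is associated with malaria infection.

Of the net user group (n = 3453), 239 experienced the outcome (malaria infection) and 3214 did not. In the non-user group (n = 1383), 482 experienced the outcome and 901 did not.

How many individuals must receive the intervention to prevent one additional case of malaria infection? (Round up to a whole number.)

4

Risk in treated group = 239/3453 = 0.06922; risk in control = 482/1383 = 0.34852.
Absolute risk reduction = 0.34852 − 0.06922 = 0.27930
NNT = 1 / ARR = 1 / 0.27930 = 3.580 → round up → 4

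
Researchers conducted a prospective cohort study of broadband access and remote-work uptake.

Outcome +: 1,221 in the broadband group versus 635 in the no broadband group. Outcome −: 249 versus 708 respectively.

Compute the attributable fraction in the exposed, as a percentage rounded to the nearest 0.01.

From the description: a = 1221, b = 249, c = 635, d = 708.
Risk in exposed = 1221/1470 = 0.83061; risk in unexposed = 635/1343 = 0.47282.
RR = 0.83061/0.47282 = 1.75671
AR% = (RR − 1)/RR × 100 = (1.75671 − 1)/1.75671 × 100 = 43.0755%

43.08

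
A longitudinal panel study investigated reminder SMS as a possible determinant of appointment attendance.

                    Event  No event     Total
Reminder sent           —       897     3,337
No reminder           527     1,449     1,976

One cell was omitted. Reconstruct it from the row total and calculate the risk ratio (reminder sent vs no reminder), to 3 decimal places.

The missing cell is in the exposed row: 3337 − 897 = 2440.
So a = 2440, b = 897, c = 527, d = 1449.
RR = [a/(a+b)] / [c/(c+d)] = (2440/3337) / (527/1976) = 0.73120/0.26670 = 2.74164

2.742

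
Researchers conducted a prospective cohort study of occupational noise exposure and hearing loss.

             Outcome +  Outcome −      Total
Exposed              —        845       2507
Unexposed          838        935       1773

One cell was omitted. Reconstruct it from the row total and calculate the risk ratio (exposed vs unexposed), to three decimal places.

1.403

The missing cell is in the exposed row: 2507 − 845 = 1662.
So a = 1662, b = 845, c = 838, d = 935.
RR = [a/(a+b)] / [c/(c+d)] = (1662/2507) / (838/1773) = 0.66294/0.47265 = 1.40262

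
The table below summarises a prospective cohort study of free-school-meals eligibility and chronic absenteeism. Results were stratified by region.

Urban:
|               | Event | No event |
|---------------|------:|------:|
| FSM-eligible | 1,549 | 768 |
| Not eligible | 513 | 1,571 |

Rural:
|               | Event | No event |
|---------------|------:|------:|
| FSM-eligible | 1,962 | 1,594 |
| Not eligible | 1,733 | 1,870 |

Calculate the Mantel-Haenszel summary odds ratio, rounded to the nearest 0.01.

OR_MH = Σ(aᵢdᵢ/nᵢ) / Σ(bᵢcᵢ/nᵢ), where nᵢ is the stratum total.
Stratum 1 (Urban): n = 4401; a·d/n = 1549·1571/4401 = 552.9377; b·c/n = 768·513/4401 = 89.5215
Stratum 2 (Rural): n = 7159; a·d/n = 1962·1870/7159 = 512.4934; b·c/n = 1594·1733/7159 = 385.8642
OR_MH = (552.9377 + 512.4934) / (89.5215 + 385.8642) = 1065.4311 / 475.3857 = 2.24119

2.24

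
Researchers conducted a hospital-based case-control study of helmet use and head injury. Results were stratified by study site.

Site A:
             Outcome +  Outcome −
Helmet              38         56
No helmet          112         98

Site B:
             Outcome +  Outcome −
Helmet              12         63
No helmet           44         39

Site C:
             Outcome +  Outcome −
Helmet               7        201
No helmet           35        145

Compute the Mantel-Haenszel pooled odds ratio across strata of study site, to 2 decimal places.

0.32

OR_MH = Σ(aᵢdᵢ/nᵢ) / Σ(bᵢcᵢ/nᵢ), where nᵢ is the stratum total.
Stratum 1 (Site A): n = 304; a·d/n = 38·98/304 = 12.2500; b·c/n = 56·112/304 = 20.6316
Stratum 2 (Site B): n = 158; a·d/n = 12·39/158 = 2.9620; b·c/n = 63·44/158 = 17.5443
Stratum 3 (Site C): n = 388; a·d/n = 7·145/388 = 2.6160; b·c/n = 201·35/388 = 18.1314
OR_MH = (12.2500 + 2.9620 + 2.6160) / (20.6316 + 17.5443 + 18.1314) = 17.8280 / 56.3073 = 0.31662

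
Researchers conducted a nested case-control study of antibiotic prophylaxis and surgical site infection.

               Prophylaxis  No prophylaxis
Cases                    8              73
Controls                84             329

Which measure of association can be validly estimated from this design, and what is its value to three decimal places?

0.429

Reading the table with exposure as columns: a = 8 (Prophylaxis, case), b = 84 (Prophylaxis, non-case), c = 73 (No prophylaxis, case), d = 329.
This is a nested case-control study: participants were sampled on outcome status, so risks in the source population cannot be estimated directly — relative risk is not valid here. The odds ratio is the appropriate measure.
OR = (a·d)/(b·c) = (8 × 329) / (84 × 73) = 2632 / 6132 = 0.42922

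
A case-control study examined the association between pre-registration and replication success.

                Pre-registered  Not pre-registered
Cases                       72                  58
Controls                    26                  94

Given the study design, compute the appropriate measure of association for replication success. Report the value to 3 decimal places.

Reading the table with exposure as columns: a = 72 (Pre-registered, case), b = 26 (Pre-registered, non-case), c = 58 (Not pre-registered, case), d = 94.
This is a case-control study: participants were sampled on outcome status, so risks in the source population cannot be estimated directly — relative risk is not valid here. The odds ratio is the appropriate measure.
OR = (a·d)/(b·c) = (72 × 94) / (26 × 58) = 6768 / 1508 = 4.48806

4.488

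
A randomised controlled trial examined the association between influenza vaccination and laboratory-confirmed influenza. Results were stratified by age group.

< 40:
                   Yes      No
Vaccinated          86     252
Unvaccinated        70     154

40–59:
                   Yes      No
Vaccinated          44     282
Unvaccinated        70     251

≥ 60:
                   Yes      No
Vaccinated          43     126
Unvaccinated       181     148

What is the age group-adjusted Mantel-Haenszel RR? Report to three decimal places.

RR_MH = Σ(aᵢ·n₀ᵢ/nᵢ) / Σ(cᵢ·n₁ᵢ/nᵢ), with n₁ᵢ = aᵢ+bᵢ (exposed), n₀ᵢ = cᵢ+dᵢ (unexposed), nᵢ = n₁ᵢ+n₀ᵢ.
Stratum 1 (< 40): n₁ = 338, n₀ = 224, n = 562; a·n₀/n = 86·224/562 = 34.2776; c·n₁/n = 70·338/562 = 42.0996
Stratum 2 (40–59): n₁ = 326, n₀ = 321, n = 647; a·n₀/n = 44·321/647 = 21.8300; c·n₁/n = 70·326/647 = 35.2705
Stratum 3 (≥ 60): n₁ = 169, n₀ = 329, n = 498; a·n₀/n = 43·329/498 = 28.4076; c·n₁/n = 181·169/498 = 61.4237
RR_MH = (34.2776 + 21.8300 + 28.4076) / (42.0996 + 35.2705 + 61.4237) = 84.5152 / 138.7938 = 0.60893

0.609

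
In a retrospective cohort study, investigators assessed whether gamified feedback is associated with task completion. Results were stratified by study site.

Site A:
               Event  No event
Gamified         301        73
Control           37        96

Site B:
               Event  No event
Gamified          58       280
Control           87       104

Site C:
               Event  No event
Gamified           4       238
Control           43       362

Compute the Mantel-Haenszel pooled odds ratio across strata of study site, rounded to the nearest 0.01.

OR_MH = Σ(aᵢdᵢ/nᵢ) / Σ(bᵢcᵢ/nᵢ), where nᵢ is the stratum total.
Stratum 1 (Site A): n = 507; a·d/n = 301·96/507 = 56.9941; b·c/n = 73·37/507 = 5.3274
Stratum 2 (Site B): n = 529; a·d/n = 58·104/529 = 11.4026; b·c/n = 280·87/529 = 46.0491
Stratum 3 (Site C): n = 647; a·d/n = 4·362/647 = 2.2380; b·c/n = 238·43/647 = 15.8176
OR_MH = (56.9941 + 11.4026 + 2.2380) / (5.3274 + 46.0491 + 15.8176) = 70.6348 / 67.1942 = 1.05120

1.05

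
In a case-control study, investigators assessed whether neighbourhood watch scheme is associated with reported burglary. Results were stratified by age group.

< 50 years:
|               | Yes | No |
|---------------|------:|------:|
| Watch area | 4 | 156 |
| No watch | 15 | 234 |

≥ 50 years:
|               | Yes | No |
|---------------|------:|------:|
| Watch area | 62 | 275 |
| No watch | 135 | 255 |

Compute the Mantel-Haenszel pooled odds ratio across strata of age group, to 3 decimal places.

0.423

OR_MH = Σ(aᵢdᵢ/nᵢ) / Σ(bᵢcᵢ/nᵢ), where nᵢ is the stratum total.
Stratum 1 (< 50 years): n = 409; a·d/n = 4·234/409 = 2.2885; b·c/n = 156·15/409 = 5.7213
Stratum 2 (≥ 50 years): n = 727; a·d/n = 62·255/727 = 21.7469; b·c/n = 275·135/727 = 51.0660
OR_MH = (2.2885 + 21.7469) / (5.7213 + 51.0660) = 24.0354 / 56.7873 = 0.42325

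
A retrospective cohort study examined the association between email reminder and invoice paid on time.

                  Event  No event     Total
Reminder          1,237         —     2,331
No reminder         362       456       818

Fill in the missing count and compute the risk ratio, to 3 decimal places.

1.199

The missing cell is in the exposed row: 2331 − 1237 = 1094.
So a = 1237, b = 1094, c = 362, d = 456.
RR = [a/(a+b)] / [c/(c+d)] = (1237/2331) / (362/818) = 0.53067/0.44254 = 1.19915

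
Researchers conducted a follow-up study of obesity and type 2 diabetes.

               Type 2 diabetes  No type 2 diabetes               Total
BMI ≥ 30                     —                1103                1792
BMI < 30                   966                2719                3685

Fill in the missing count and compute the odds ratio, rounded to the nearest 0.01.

1.76

The missing cell is in the exposed row: 1792 − 1103 = 689.
So a = 689, b = 1103, c = 966, d = 2719.
OR = (a·d)/(b·c) = (689 × 2719) / (1103 × 966) = 1873391 / 1065498 = 1.75823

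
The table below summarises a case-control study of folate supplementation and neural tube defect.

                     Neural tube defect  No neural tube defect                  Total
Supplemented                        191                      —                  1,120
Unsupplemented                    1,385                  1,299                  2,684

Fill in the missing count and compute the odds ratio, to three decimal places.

0.193

The missing cell is in the exposed row: 1120 − 191 = 929.
So a = 191, b = 929, c = 1385, d = 1299.
OR = (a·d)/(b·c) = (191 × 1299) / (929 × 1385) = 248109 / 1286665 = 0.19283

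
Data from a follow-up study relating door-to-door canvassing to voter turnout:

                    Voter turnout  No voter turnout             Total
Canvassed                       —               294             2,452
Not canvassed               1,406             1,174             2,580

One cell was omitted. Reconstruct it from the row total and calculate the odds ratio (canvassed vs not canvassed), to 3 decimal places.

The missing cell is in the exposed row: 2452 − 294 = 2158.
So a = 2158, b = 294, c = 1406, d = 1174.
OR = (a·d)/(b·c) = (2158 × 1174) / (294 × 1406) = 2533492 / 413364 = 6.12896

6.129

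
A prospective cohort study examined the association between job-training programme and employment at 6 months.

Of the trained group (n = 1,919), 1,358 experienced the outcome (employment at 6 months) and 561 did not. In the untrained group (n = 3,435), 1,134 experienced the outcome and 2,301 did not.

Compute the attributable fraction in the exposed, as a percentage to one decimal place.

53.3

From the description: a = 1358, b = 561, c = 1134, d = 2301.
Risk in exposed = 1358/1919 = 0.70766; risk in unexposed = 1134/3435 = 0.33013.
RR = 0.70766/0.33013 = 2.14357
AR% = (RR − 1)/RR × 100 = (2.14357 − 1)/2.14357 × 100 = 53.3489%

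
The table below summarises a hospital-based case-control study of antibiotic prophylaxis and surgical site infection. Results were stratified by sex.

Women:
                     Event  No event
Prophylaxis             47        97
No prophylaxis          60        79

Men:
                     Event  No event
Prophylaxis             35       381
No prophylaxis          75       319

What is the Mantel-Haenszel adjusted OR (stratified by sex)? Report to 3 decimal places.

OR_MH = Σ(aᵢdᵢ/nᵢ) / Σ(bᵢcᵢ/nᵢ), where nᵢ is the stratum total.
Stratum 1 (Women): n = 283; a·d/n = 47·79/283 = 13.1201; b·c/n = 97·60/283 = 20.5654
Stratum 2 (Men): n = 810; a·d/n = 35·319/810 = 13.7840; b·c/n = 381·75/810 = 35.2778
OR_MH = (13.1201 + 13.7840) / (20.5654 + 35.2778) = 26.9041 / 55.8431 = 0.48178

0.482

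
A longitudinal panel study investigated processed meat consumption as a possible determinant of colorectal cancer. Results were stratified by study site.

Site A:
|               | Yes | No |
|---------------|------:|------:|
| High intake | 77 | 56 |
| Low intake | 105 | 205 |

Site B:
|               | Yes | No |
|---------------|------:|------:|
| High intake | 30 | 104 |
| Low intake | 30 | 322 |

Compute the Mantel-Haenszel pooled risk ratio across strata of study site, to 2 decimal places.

1.90

RR_MH = Σ(aᵢ·n₀ᵢ/nᵢ) / Σ(cᵢ·n₁ᵢ/nᵢ), with n₁ᵢ = aᵢ+bᵢ (exposed), n₀ᵢ = cᵢ+dᵢ (unexposed), nᵢ = n₁ᵢ+n₀ᵢ.
Stratum 1 (Site A): n₁ = 133, n₀ = 310, n = 443; a·n₀/n = 77·310/443 = 53.8826; c·n₁/n = 105·133/443 = 31.5237
Stratum 2 (Site B): n₁ = 134, n₀ = 352, n = 486; a·n₀/n = 30·352/486 = 21.7284; c·n₁/n = 30·134/486 = 8.2716
RR_MH = (53.8826 + 21.7284) / (31.5237 + 8.2716) = 75.6110 / 39.7953 = 1.90000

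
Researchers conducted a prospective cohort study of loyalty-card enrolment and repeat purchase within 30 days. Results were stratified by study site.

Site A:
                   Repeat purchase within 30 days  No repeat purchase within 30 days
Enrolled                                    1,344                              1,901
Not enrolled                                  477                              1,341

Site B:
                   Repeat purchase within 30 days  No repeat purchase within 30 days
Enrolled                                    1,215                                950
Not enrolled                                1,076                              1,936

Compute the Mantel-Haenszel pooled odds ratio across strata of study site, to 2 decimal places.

2.15

OR_MH = Σ(aᵢdᵢ/nᵢ) / Σ(bᵢcᵢ/nᵢ), where nᵢ is the stratum total.
Stratum 1 (Site A): n = 5063; a·d/n = 1344·1341/5063 = 355.9755; b·c/n = 1901·477/5063 = 179.0988
Stratum 2 (Site B): n = 5177; a·d/n = 1215·1936/5177 = 454.3635; b·c/n = 950·1076/5177 = 197.4503
OR_MH = (355.9755 + 454.3635) / (179.0988 + 197.4503) = 810.3390 / 376.5490 = 2.15201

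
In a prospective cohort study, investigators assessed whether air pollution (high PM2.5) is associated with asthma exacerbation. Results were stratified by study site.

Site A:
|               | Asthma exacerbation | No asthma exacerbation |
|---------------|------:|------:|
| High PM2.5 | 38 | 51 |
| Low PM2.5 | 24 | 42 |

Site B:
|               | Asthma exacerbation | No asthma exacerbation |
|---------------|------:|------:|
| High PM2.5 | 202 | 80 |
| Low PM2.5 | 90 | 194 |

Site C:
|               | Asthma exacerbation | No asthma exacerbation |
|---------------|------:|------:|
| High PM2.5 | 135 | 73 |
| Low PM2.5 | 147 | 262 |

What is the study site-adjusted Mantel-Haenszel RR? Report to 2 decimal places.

RR_MH = Σ(aᵢ·n₀ᵢ/nᵢ) / Σ(cᵢ·n₁ᵢ/nᵢ), with n₁ᵢ = aᵢ+bᵢ (exposed), n₀ᵢ = cᵢ+dᵢ (unexposed), nᵢ = n₁ᵢ+n₀ᵢ.
Stratum 1 (Site A): n₁ = 89, n₀ = 66, n = 155; a·n₀/n = 38·66/155 = 16.1806; c·n₁/n = 24·89/155 = 13.7806
Stratum 2 (Site B): n₁ = 282, n₀ = 284, n = 566; a·n₀/n = 202·284/566 = 101.3569; c·n₁/n = 90·282/566 = 44.8410
Stratum 3 (Site C): n₁ = 208, n₀ = 409, n = 617; a·n₀/n = 135·409/617 = 89.4895; c·n₁/n = 147·208/617 = 49.5559
RR_MH = (16.1806 + 101.3569 + 89.4895) / (13.7806 + 44.8410 + 49.5559) = 207.0270 / 108.1776 = 1.91377

1.91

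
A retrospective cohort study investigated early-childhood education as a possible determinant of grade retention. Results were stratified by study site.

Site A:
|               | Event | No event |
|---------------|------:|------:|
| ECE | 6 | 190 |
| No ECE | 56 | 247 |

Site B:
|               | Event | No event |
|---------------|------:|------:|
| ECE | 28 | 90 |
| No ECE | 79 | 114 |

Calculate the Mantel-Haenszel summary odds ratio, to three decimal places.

OR_MH = Σ(aᵢdᵢ/nᵢ) / Σ(bᵢcᵢ/nᵢ), where nᵢ is the stratum total.
Stratum 1 (Site A): n = 499; a·d/n = 6·247/499 = 2.9699; b·c/n = 190·56/499 = 21.3226
Stratum 2 (Site B): n = 311; a·d/n = 28·114/311 = 10.2637; b·c/n = 90·79/311 = 22.8617
OR_MH = (2.9699 + 10.2637) / (21.3226 + 22.8617) = 13.2336 / 44.1844 = 0.29951

0.300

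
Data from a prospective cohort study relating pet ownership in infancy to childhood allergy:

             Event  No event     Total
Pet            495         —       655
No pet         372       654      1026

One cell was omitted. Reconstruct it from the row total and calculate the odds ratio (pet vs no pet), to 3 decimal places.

The missing cell is in the exposed row: 655 − 495 = 160.
So a = 495, b = 160, c = 372, d = 654.
OR = (a·d)/(b·c) = (495 × 654) / (160 × 372) = 323730 / 59520 = 5.43901

5.439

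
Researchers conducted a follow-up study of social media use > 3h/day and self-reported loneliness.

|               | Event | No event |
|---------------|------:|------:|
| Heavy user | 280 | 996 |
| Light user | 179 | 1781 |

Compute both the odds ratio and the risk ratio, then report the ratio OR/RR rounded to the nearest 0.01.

Cells: a = 280, b = 996, c = 179, d = 1781.
OR = (280·1781)/(996·179) = 498680/178284 = 2.79711
Risk in exposed = 280/1276 = 0.21944; risk in unexposed = 179/1960 = 0.09133; RR = 2.40276
OR/RR = 2.79711 / 2.40276 = 1.16412
The outcome is not rare, so the OR lies further from 1 than the RR.

1.16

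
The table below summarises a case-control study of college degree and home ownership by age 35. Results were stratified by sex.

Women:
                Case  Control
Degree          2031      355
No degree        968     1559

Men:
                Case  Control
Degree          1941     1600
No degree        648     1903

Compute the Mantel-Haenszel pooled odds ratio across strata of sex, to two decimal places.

OR_MH = Σ(aᵢdᵢ/nᵢ) / Σ(bᵢcᵢ/nᵢ), where nᵢ is the stratum total.
Stratum 1 (Women): n = 4913; a·d/n = 2031·1559/4913 = 644.4797; b·c/n = 355·968/4913 = 69.9450
Stratum 2 (Men): n = 6092; a·d/n = 1941·1903/6092 = 606.3235; b·c/n = 1600·648/6092 = 170.1904
OR_MH = (644.4797 + 606.3235) / (69.9450 + 170.1904) = 1250.8033 / 240.1355 = 5.20874

5.21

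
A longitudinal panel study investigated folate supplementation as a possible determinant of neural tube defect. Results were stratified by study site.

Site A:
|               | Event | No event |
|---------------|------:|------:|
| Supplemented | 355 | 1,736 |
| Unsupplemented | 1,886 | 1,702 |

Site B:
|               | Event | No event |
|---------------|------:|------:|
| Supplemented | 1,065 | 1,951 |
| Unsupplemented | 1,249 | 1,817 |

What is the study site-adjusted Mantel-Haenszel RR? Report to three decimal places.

RR_MH = Σ(aᵢ·n₀ᵢ/nᵢ) / Σ(cᵢ·n₁ᵢ/nᵢ), with n₁ᵢ = aᵢ+bᵢ (exposed), n₀ᵢ = cᵢ+dᵢ (unexposed), nᵢ = n₁ᵢ+n₀ᵢ.
Stratum 1 (Site A): n₁ = 2091, n₀ = 3588, n = 5679; a·n₀/n = 355·3588/5679 = 224.2895; c·n₁/n = 1886·2091/5679 = 694.4226
Stratum 2 (Site B): n₁ = 3016, n₀ = 3066, n = 6082; a·n₀/n = 1065·3066/6082 = 536.8777; c·n₁/n = 1249·3016/6082 = 619.3660
RR_MH = (224.2895 + 536.8777) / (694.4226 + 619.3660) = 761.1672 / 1313.7886 = 0.57937

0.579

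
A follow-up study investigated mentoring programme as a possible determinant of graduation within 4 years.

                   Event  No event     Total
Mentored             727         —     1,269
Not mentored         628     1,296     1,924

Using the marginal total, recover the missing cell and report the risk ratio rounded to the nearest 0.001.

1.755

The missing cell is in the exposed row: 1269 − 727 = 542.
So a = 727, b = 542, c = 628, d = 1296.
RR = [a/(a+b)] / [c/(c+d)] = (727/1269) / (628/1924) = 0.57289/0.32640 = 1.75517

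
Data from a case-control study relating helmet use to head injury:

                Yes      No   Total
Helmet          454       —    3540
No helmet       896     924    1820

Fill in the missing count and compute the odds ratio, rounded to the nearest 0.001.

0.152

The missing cell is in the exposed row: 3540 − 454 = 3086.
So a = 454, b = 3086, c = 896, d = 924.
OR = (a·d)/(b·c) = (454 × 924) / (3086 × 896) = 419496 / 2765056 = 0.15171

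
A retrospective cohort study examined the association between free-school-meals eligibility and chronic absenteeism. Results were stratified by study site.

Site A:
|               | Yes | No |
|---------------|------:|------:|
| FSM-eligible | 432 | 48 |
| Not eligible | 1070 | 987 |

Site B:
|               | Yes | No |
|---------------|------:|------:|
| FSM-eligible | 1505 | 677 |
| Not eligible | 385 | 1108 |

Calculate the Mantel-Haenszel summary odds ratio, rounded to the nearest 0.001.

6.821

OR_MH = Σ(aᵢdᵢ/nᵢ) / Σ(bᵢcᵢ/nᵢ), where nᵢ is the stratum total.
Stratum 1 (Site A): n = 2537; a·d/n = 432·987/2537 = 168.0662; b·c/n = 48·1070/2537 = 20.2444
Stratum 2 (Site B): n = 3675; a·d/n = 1505·1108/3675 = 453.7524; b·c/n = 677·385/3675 = 70.9238
OR_MH = (168.0662 + 453.7524) / (20.2444 + 70.9238) = 621.8186 / 91.1682 = 6.82057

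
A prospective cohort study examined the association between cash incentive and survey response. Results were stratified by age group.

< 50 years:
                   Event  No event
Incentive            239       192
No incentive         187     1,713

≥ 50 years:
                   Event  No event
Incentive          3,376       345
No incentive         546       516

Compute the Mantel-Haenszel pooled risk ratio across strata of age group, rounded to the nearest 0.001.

RR_MH = Σ(aᵢ·n₀ᵢ/nᵢ) / Σ(cᵢ·n₁ᵢ/nᵢ), with n₁ᵢ = aᵢ+bᵢ (exposed), n₀ᵢ = cᵢ+dᵢ (unexposed), nᵢ = n₁ᵢ+n₀ᵢ.
Stratum 1 (< 50 years): n₁ = 431, n₀ = 1900, n = 2331; a·n₀/n = 239·1900/2331 = 194.8091; c·n₁/n = 187·431/2331 = 34.5761
Stratum 2 (≥ 50 years): n₁ = 3721, n₀ = 1062, n = 4783; a·n₀/n = 3376·1062/4783 = 749.5948; c·n₁/n = 546·3721/4783 = 424.7681
RR_MH = (194.8091 + 749.5948) / (34.5761 + 424.7681) = 944.4039 / 459.3443 = 2.05598

2.056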